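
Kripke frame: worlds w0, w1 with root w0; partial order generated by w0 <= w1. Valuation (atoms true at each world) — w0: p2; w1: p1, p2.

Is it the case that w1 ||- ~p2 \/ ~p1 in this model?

No

w1 ||-/- ~p2 \/ ~p1: neither disjunct is forced at w1.
w1 ||-/- ~p2 since w1 is accessible from w1 and w1 ||- p2.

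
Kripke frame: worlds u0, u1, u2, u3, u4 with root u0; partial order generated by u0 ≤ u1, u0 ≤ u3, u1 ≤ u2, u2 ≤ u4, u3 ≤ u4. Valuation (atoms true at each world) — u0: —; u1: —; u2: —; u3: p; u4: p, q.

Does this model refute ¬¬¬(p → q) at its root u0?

Yes

u0 ⊮ ¬¬¬(p → q) since u0 is accessible from u0 and u0 ⊩ ¬¬(p → q).
u0 ⊩ ¬¬(p → q): no world accessible from u0 forces ¬(p → q).
So the root u0 does not force ¬¬¬(p → q); the model is a countermodel.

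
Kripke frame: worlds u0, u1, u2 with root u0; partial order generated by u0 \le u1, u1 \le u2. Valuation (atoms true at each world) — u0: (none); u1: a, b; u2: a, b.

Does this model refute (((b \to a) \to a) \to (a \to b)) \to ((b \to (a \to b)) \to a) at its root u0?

u0 \nVdash (((b \to a) \to a) \to (a \to b)) \to ((b \to (a \to b)) \to a): already at u0 itself, u0 \Vdash ((b \to a) \to a) \to (a \to b) but u0 \nVdash (b \to (a \to b)) \to a.
u0 \nVdash (b \to (a \to b)) \to a: already at u0 itself, u0 \Vdash b \to (a \to b) but u0 \nVdash a.
u0 lacks atom a, so u0 \nVdash a.
So the root u0 does not force (((b \to a) \to a) \to (a \to b)) \to ((b \to (a \to b)) \to a); the model is a countermodel.

Yes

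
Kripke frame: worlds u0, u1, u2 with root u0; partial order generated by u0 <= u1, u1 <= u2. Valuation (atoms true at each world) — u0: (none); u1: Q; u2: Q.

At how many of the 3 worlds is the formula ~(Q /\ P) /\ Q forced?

2

u0: does not force it — u0 ||-/- ~(Q /\ P) /\ Q since u0 fails Q.
u1: forces it.
u2: forces it.
Worlds forcing the formula: {u1, u2}.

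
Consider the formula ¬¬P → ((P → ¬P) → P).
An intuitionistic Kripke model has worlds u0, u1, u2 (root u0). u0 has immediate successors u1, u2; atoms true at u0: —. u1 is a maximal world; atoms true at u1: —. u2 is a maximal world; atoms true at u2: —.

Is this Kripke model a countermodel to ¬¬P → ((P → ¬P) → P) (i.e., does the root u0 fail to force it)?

No

u0 ⊩ ¬¬P → ((P → ¬P) → P) vacuously: no world accessible from u0 forces the antecedent ¬¬P.
So the root u0 forces ¬¬P → ((P → ¬P) → P); the model is not a countermodel.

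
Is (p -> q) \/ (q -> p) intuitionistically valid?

This is the Gödel–Dummett linearity axiom, which is not intuitionistically valid.
A Kripke countermodel: worlds 0, 1, 2; order generated by 0 <= 1, 0 <= 2; atoms true at each world — 0:{}; 1:{p}; 2:{q}.
0 ||-/- (p -> q) \/ (q -> p): neither disjunct is forced at 0.
0 ||-/- p -> q: at the accessible world 1, 1 ||- p but 1 ||-/- q.
1 lacks atom q, so 1 ||-/- q.
So the root 0 does not force the formula.

No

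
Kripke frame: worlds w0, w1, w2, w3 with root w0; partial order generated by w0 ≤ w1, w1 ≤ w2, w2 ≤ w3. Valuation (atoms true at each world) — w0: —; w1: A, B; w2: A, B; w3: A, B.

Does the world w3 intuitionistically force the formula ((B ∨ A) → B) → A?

w3 ⊩ ((B ∨ A) → B) → A: every world accessible from w3 that forces (B ∨ A) → B (namely w3) also forces A.

Yes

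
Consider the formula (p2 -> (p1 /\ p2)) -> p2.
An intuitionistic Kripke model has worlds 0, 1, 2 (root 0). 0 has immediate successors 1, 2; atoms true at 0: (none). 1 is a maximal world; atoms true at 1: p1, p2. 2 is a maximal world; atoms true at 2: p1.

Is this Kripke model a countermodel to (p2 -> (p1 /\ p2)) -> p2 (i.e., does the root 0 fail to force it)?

Yes

0 ||-/- (p2 -> (p1 /\ p2)) -> p2: already at 0 itself, 0 ||- p2 -> (p1 /\ p2) but 0 ||-/- p2.
0 lacks atom p2, so 0 ||-/- p2.
So the root 0 does not force (p2 -> (p1 /\ p2)) -> p2; the model is a countermodel.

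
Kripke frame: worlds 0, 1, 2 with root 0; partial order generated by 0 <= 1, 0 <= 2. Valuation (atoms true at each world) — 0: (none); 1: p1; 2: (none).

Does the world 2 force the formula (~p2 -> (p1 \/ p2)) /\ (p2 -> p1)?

No

2 ||-/- (~p2 -> (p1 \/ p2)) /\ (p2 -> p1) since 2 fails ~p2 -> (p1 \/ p2).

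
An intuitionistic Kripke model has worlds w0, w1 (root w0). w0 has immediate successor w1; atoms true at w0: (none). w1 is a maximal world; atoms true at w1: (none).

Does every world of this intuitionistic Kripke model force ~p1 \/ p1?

w0 ||- ~p1 \/ p1 via the disjunct ~p1.
Since the root w0 forces ~p1 \/ p1 and forcing is persistent (monotone upward), every world forces it.

Yes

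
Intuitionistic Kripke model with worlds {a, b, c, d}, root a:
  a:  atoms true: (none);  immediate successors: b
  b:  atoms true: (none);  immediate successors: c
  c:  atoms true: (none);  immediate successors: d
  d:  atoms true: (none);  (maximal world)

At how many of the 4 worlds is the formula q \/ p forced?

a: does not force it — a ||-/- q \/ p: neither disjunct is forced at a.
b: does not force it — b ||-/- q \/ p: neither disjunct is forced at b.
c: does not force it — c ||-/- q \/ p: neither disjunct is forced at c.
d: does not force it.
Worlds forcing the formula: { }.

0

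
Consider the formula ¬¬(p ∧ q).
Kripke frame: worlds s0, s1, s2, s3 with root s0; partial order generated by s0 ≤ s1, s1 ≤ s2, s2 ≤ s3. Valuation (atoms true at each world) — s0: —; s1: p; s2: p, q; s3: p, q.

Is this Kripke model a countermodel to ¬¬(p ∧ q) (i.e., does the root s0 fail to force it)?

s0 ⊩ ¬¬(p ∧ q): no world accessible from s0 forces ¬(p ∧ q).
So the root s0 forces ¬¬(p ∧ q); the model is not a countermodel.

No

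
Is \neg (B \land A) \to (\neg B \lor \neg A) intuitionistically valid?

No

This is the constructively invalid direction of De Morgan's law for conjunction, which is not intuitionistically valid.
A Kripke countermodel: worlds u0, u1, u2; order generated by u0 \le u1, u0 \le u2; atoms true at each world — u0:{}; u1:{B}; u2:{A}.
u0 \nVdash \neg (B \land A) \to (\neg B \lor \neg A): already at u0 itself, u0 \Vdash \neg (B \land A) but u0 \nVdash \neg B \lor \neg A.
u0 \nVdash \neg B \lor \neg A: neither disjunct is forced at u0.
u0 \nVdash \neg B since u1 is accessible from u0 and u1 \Vdash B.
So the root u0 does not force the formula.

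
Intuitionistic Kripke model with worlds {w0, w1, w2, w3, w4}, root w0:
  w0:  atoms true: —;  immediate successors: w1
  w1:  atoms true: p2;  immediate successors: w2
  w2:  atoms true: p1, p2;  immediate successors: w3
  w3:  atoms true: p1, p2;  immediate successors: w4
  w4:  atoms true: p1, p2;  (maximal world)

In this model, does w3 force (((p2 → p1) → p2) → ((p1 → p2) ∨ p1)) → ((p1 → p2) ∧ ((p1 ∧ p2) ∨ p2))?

Yes

w3 ⊩ (((p2 → p1) → p2) → ((p1 → p2) ∨ p1)) → ((p1 → p2) ∧ ((p1 ∧ p2) ∨ p2)): every world accessible from w3 that forces ((p2 → p1) → p2) → ((p1 → p2) ∨ p1) (namely w3, w4) also forces (p1 → p2) ∧ ((p1 ∧ p2) ∨ p2).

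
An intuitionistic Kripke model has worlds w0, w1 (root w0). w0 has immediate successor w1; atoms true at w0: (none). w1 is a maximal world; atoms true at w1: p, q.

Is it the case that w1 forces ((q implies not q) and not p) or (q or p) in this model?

w1 forces ((q implies not q) and not p) or (q or p) via the disjunct q or p.

Yes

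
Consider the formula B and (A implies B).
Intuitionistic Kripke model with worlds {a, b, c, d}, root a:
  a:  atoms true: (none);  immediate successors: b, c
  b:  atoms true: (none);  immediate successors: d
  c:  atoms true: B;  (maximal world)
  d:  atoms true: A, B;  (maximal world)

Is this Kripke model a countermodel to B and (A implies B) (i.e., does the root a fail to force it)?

a does not force B and (A implies B) since a fails B.
So the root a does not force B and (A implies B); the model is a countermodel.

Yes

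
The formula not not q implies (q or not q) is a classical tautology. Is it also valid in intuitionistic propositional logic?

This is a variant of double-negation elimination (deriving excluded middle from double negation), which is not intuitionistically valid.
A Kripke countermodel: worlds s0, s1; order generated by s0 <= s1; atoms true at each world — s0:{}; s1:{q}.
s0 does not force not not q implies (q or not q): already at s0 itself, s0 forces not not q but s0 does not force q or not q.
s0 does not force q or not q: neither disjunct is forced at s0.
s0 lacks atom q, so s0 does not force q.
So the root s0 does not force the formula.

No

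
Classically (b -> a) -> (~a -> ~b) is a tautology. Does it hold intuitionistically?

Yes

This is the forward direction of contraposition, which is intuitionistically derivable.
Assume b -> a and ~a. If b held then a would follow, contradicting ~a; so ~b.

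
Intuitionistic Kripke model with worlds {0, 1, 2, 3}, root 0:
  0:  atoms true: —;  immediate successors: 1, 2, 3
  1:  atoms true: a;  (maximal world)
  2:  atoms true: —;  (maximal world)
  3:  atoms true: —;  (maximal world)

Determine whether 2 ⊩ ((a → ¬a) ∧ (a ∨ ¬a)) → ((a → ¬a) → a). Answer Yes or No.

2 ⊮ ((a → ¬a) ∧ (a ∨ ¬a)) → ((a → ¬a) → a): already at 2 itself, 2 ⊩ (a → ¬a) ∧ (a ∨ ¬a) but 2 ⊮ (a → ¬a) → a.
2 ⊮ (a → ¬a) → a: already at 2 itself, 2 ⊩ a → ¬a but 2 ⊮ a.
2 lacks atom a, so 2 ⊮ a.

No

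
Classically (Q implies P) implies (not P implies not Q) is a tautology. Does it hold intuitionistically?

Yes

This is the forward direction of contraposition, which is intuitionistically derivable.
Assume Q implies P and not P. If Q held then P would follow, contradicting not P; so not Q.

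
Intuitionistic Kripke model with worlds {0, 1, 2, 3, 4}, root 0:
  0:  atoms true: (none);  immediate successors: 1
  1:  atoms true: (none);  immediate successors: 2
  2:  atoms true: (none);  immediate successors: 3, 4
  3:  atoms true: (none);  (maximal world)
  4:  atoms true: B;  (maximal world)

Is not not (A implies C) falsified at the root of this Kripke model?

0 forces not not (A implies C): no world accessible from 0 forces not (A implies C).
So the root 0 forces not not (A implies C); the model is not a countermodel.

No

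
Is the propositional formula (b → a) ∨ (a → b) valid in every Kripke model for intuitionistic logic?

This is the Gödel–Dummett linearity axiom, which is not intuitionistically valid.
A Kripke countermodel: worlds u0, u1, u2; order generated by u0 ≤ u1, u0 ≤ u2; atoms true at each world — u0:{}; u1:{b}; u2:{a}.
u0 ⊮ (b → a) ∨ (a → b): neither disjunct is forced at u0.
u0 ⊮ b → a: at the accessible world u1, u1 ⊩ b but u1 ⊮ a.
u1 lacks atom a, so u1 ⊮ a.
So the root u0 does not force the formula.

No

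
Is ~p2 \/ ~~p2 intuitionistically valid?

No

This is the weak law of excluded middle, which is not intuitionistically valid.
A Kripke countermodel: worlds u, v, w; order generated by u <= v, u <= w; atoms true at each world — u:{}; v:{p2}; w:{}.
u ||-/- ~p2 \/ ~~p2: neither disjunct is forced at u.
u ||-/- ~p2 since v is accessible from u and v ||- p2.
So the root u does not force the formula.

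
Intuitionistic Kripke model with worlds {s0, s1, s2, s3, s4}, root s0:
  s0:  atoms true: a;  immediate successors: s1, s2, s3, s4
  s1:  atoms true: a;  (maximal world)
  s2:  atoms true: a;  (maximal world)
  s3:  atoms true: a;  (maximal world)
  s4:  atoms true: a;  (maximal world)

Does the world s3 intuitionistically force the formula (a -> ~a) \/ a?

Yes

s3 ||- (a -> ~a) \/ a via the disjunct a.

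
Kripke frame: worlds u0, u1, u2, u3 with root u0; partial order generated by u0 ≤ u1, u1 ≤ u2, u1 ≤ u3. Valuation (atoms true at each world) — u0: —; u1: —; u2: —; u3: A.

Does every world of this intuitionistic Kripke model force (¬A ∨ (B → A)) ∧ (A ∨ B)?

Not every world: u0 ⊮ (¬A ∨ (B → A)) ∧ (A ∨ B).
u0 ⊮ (¬A ∨ (B → A)) ∧ (A ∨ B) since u0 fails A ∨ B.

No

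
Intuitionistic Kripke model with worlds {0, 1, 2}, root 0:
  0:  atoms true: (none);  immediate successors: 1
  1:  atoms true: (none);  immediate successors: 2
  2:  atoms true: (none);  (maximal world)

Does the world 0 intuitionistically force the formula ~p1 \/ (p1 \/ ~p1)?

0 ||- ~p1 \/ (p1 \/ ~p1) via the disjunct ~p1.

Yes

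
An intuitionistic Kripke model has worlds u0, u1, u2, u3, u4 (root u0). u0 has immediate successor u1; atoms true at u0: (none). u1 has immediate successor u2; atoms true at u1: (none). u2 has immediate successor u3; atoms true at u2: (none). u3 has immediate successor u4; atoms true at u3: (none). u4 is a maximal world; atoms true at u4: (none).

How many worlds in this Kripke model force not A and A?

u0: does not force it — u0 does not force not A and A since u0 fails A.
u1: does not force it — u1 does not force not A and A since u1 fails A.
u2: does not force it.
u3: does not force it.
u4: does not force it.
Worlds forcing the formula: { }.

0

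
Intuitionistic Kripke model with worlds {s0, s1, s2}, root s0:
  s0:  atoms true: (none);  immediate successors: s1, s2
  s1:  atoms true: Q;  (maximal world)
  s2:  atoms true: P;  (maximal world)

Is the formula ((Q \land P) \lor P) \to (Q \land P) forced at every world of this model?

No

Not every world: s0 \nVdash ((Q \land P) \lor P) \to (Q \land P).
s0 \nVdash ((Q \land P) \lor P) \to (Q \land P): at the accessible world s2, s2 \Vdash (Q \land P) \lor P but s2 \nVdash Q \land P.
s2 \nVdash Q \land P since s2 fails Q.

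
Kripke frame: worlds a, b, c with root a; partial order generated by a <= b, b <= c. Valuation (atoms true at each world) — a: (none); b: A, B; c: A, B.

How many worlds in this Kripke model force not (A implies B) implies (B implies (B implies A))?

a: forces it.
b: forces it.
c: forces it.
Worlds forcing the formula: {a, b, c}.

3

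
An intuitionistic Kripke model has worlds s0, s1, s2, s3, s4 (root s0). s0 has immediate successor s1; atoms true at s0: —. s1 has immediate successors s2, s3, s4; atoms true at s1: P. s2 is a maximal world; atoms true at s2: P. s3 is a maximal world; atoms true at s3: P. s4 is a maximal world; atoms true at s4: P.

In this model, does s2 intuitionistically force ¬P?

s2 ⊮ ¬P since s2 is accessible from s2 and s2 ⊩ P.

No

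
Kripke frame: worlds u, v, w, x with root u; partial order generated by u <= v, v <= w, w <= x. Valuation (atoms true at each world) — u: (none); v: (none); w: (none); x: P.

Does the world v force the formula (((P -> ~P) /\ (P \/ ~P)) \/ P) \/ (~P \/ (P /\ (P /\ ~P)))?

No

v ||-/- (((P -> ~P) /\ (P \/ ~P)) \/ P) \/ (~P \/ (P /\ (P /\ ~P))): neither disjunct is forced at v.
v ||-/- ((P -> ~P) /\ (P \/ ~P)) \/ P: neither disjunct is forced at v.
v ||-/- (P -> ~P) /\ (P \/ ~P) since v fails P -> ~P.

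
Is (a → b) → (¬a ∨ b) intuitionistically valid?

No

This is the material-implication-as-disjunction principle, which is not intuitionistically valid.
A Kripke countermodel: worlds u, v; order generated by u ≤ v; atoms true at each world — u:{}; v:{a,b}.
u ⊮ (a → b) → (¬a ∨ b): already at u itself, u ⊩ a → b but u ⊮ ¬a ∨ b.
u ⊮ ¬a ∨ b: neither disjunct is forced at u.
u ⊮ ¬a since v is accessible from u and v ⊩ a.
So the root u does not force the formula.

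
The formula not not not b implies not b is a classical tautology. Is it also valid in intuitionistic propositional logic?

This is triple-negation reduction, which is intuitionistically derivable.
Assume not not not b and suppose b. Then not not b (double-negation introduction), contradicting not not not b. So not b.

Yes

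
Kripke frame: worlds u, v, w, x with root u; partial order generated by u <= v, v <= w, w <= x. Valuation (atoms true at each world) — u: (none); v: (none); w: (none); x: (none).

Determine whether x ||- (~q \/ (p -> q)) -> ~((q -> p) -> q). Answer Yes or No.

x ||- (~q \/ (p -> q)) -> ~((q -> p) -> q): every world accessible from x that forces ~q \/ (p -> q) (namely x) also forces ~((q -> p) -> q).

Yes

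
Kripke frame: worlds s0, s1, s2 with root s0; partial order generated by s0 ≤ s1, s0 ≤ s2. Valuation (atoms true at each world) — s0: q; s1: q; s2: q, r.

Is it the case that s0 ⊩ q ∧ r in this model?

s0 ⊮ q ∧ r since s0 fails r.

No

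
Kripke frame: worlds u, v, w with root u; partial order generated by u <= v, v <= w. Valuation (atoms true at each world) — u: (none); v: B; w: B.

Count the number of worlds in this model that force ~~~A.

3

u: forces it.
v: forces it.
w: forces it.
Worlds forcing the formula: {u, v, w}.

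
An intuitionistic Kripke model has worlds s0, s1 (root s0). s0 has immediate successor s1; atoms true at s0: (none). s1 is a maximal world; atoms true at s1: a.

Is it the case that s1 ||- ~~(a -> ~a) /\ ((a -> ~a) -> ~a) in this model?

s1 ||-/- ~~(a -> ~a) /\ ((a -> ~a) -> ~a) since s1 fails ~~(a -> ~a).

No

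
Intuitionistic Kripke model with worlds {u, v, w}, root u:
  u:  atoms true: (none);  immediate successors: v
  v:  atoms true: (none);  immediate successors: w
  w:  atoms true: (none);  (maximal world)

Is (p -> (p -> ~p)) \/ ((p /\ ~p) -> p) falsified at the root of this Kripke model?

u ||- (p -> (p -> ~p)) \/ ((p /\ ~p) -> p) via the disjunct p -> (p -> ~p).
So the root u forces (p -> (p -> ~p)) \/ ((p /\ ~p) -> p); the model is not a countermodel.

No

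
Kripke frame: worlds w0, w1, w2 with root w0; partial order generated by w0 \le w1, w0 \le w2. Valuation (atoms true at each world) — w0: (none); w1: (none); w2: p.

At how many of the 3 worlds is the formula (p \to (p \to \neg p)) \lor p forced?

w0: does not force it — w0 \nVdash (p \to (p \to \neg p)) \lor p: neither disjunct is forced at w0.
w1: forces it.
w2: forces it.
Worlds forcing the formula: {w1, w2}.

2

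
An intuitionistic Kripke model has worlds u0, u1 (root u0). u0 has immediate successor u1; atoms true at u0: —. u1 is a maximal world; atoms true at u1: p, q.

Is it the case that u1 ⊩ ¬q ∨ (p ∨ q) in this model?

u1 ⊩ ¬q ∨ (p ∨ q) via the disjunct p ∨ q.

Yes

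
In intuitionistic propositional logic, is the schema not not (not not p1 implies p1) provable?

Yes

This is the double negation of double-negation elimination, which is intuitionistically derivable.
By Glivenko's theorem the double negation of any classical propositional tautology is intuitionistically provable; not not p1 implies p1 is classically a tautology.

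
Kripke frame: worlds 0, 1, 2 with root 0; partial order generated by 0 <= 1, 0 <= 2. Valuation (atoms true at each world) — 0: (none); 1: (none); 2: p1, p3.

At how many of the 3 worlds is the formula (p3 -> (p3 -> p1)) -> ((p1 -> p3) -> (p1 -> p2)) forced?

1

0: does not force it — 0 ||-/- (p3 -> (p3 -> p1)) -> ((p1 -> p3) -> (p1 -> p2)): already at 0 itself, 0 ||- p3 -> (p3 -> p1) but 0 ||-/- (p1 -> p3) -> (p1 -> p2).
1: forces it.
2: does not force it.
Worlds forcing the formula: {1}.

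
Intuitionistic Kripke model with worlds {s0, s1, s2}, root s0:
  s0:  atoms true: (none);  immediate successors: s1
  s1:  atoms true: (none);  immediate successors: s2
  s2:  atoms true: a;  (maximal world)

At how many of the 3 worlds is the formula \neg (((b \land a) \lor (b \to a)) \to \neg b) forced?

s0: does not force it — s0 \nVdash \neg (((b \land a) \lor (b \to a)) \to \neg b) since s0 is accessible from s0 and s0 \Vdash ((b \land a) \lor (b \to a)) \to \neg b.
s1: does not force it.
s2: does not force it.
Worlds forcing the formula: { }.

0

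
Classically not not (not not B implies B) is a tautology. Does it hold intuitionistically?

This is the double negation of double-negation elimination, which is intuitionistically derivable.
By Glivenko's theorem the double negation of any classical propositional tautology is intuitionistically provable; not not B implies B is classically a tautology.

Yes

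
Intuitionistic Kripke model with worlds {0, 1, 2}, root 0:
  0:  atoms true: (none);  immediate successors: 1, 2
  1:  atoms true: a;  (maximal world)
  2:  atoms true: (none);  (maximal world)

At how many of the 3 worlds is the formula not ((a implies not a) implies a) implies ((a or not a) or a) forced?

0: forces it.
1: forces it.
2: forces it.
Worlds forcing the formula: {0, 1, 2}.

3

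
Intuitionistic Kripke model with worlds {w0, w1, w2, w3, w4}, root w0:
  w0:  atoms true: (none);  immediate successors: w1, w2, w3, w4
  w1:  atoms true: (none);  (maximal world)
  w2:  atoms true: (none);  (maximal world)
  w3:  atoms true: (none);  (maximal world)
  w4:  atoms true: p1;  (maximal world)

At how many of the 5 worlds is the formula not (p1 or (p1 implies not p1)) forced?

0

w0: does not force it — w0 does not force not (p1 or (p1 implies not p1)) since w1 is accessible from w0 and w1 forces p1 or (p1 implies not p1).
w1: does not force it — w1 does not force not (p1 or (p1 implies not p1)) since w1 is accessible from w1 and w1 forces p1 or (p1 implies not p1).
w2: does not force it.
w3: does not force it.
w4: does not force it.
Worlds forcing the formula: { }.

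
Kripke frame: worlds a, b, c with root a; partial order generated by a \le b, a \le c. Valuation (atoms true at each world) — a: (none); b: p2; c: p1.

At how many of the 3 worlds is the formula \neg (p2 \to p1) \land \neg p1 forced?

a: does not force it — a \nVdash \neg (p2 \to p1) \land \neg p1 since a fails \neg (p2 \to p1).
b: forces it.
c: does not force it.
Worlds forcing the formula: {b}.

1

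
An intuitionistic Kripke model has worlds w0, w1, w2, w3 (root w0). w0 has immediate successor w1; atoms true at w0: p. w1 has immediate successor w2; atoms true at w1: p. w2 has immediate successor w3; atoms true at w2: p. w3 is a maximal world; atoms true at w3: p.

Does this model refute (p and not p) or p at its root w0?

w0 forces (p and not p) or p via the disjunct p.
So the root w0 forces (p and not p) or p; the model is not a countermodel.

No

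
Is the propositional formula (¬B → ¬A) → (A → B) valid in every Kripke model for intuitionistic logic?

This is the converse of contraposition, which is not intuitionistically valid.
A Kripke countermodel: worlds u, v; order generated by u ≤ v; atoms true at each world — u:{A}; v:{A,B}.
u ⊮ (¬B → ¬A) → (A → B): already at u itself, u ⊩ ¬B → ¬A but u ⊮ A → B.
u ⊮ A → B: already at u itself, u ⊩ A but u ⊮ B.
u lacks atom B, so u ⊮ B.
So the root u does not force the formula.

No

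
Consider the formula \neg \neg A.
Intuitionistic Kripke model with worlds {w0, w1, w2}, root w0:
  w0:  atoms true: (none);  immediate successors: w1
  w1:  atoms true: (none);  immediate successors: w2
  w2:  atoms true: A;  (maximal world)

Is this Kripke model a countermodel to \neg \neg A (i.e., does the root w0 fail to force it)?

w0 \Vdash \neg \neg A: no world accessible from w0 forces \neg A.
So the root w0 forces \neg \neg A; the model is not a countermodel.

No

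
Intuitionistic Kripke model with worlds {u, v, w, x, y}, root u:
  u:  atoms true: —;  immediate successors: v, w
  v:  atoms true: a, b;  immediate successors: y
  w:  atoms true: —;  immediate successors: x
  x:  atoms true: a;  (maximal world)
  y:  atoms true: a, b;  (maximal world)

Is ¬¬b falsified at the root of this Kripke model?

Yes

u ⊮ ¬¬b since w is accessible from u and w ⊩ ¬b.
w ⊩ ¬b: no world accessible from w forces b.
So the root u does not force ¬¬b; the model is a countermodel.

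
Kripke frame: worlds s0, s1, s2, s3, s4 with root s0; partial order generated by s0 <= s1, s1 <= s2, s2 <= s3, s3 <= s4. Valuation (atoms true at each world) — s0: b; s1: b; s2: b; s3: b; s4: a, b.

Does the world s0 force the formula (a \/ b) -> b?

s0 ||- (a \/ b) -> b: every world accessible from s0 that forces a \/ b (namely s0, s1, s2, s3, s4) also forces b.

Yes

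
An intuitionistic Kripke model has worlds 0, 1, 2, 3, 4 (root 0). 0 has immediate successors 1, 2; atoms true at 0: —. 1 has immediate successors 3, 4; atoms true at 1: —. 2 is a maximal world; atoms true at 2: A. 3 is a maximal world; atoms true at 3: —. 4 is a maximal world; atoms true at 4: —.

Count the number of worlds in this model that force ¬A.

3

0: does not force it — 0 ⊮ ¬A since 2 is accessible from 0 and 2 ⊩ A.
1: forces it.
2: does not force it — 2 ⊮ ¬A since 2 is accessible from 2 and 2 ⊩ A.
3: forces it.
4: forces it.
Worlds forcing the formula: {1, 3, 4}.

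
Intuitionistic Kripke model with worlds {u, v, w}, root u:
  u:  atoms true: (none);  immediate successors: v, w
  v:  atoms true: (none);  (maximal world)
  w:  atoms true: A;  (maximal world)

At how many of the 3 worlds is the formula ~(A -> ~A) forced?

1

u: does not force it — u ||-/- ~(A -> ~A) since v is accessible from u and v ||- A -> ~A.
v: does not force it — v ||-/- ~(A -> ~A) since v is accessible from v and v ||- A -> ~A.
w: forces it.
Worlds forcing the formula: {w}.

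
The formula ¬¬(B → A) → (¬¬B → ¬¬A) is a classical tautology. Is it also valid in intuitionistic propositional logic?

Yes

This is the distribution of double negation over implication, which is intuitionistically derivable.
Assume ¬¬(B → A) and ¬¬B; suppose ¬A. Then B → A would give ¬B (by contraposition), contradicting ¬¬B; so ¬(B → A), contradicting ¬¬(B → A). Hence ¬¬A.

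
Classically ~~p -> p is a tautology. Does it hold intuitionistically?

No

This is double-negation elimination, which is not intuitionistically valid.
A Kripke countermodel: worlds a, b; order generated by a <= b; atoms true at each world — a:{}; b:{p}.
a ||-/- ~~p -> p: already at a itself, a ||- ~~p but a ||-/- p.
a lacks atom p, so a ||-/- p.
So the root a does not force the formula.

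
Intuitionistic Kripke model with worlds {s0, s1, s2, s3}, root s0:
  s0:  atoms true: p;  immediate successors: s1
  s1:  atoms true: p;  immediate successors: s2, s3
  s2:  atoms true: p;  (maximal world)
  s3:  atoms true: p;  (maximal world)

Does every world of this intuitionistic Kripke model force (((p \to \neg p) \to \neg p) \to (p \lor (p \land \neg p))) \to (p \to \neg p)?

Not every world: s0 \nVdash (((p \to \neg p) \to \neg p) \to (p \lor (p \land \neg p))) \to (p \to \neg p).
s0 \nVdash (((p \to \neg p) \to \neg p) \to (p \lor (p \land \neg p))) \to (p \to \neg p): already at s0 itself, s0 \Vdash ((p \to \neg p) \to \neg p) \to (p \lor (p \land \neg p)) but s0 \nVdash p \to \neg p.
s0 \nVdash p \to \neg p: already at s0 itself, s0 \Vdash p but s0 \nVdash \neg p.
s0 \nVdash \neg p since s0 is accessible from s0 and s0 \Vdash p.

No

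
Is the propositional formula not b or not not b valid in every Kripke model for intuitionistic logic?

No

This is the weak law of excluded middle, which is not intuitionistically valid.
A Kripke countermodel: worlds 0, 1, 2; order generated by 0 <= 1, 0 <= 2; atoms true at each world — 0:{}; 1:{b}; 2:{}.
0 does not force not b or not not b: neither disjunct is forced at 0.
0 does not force not b since 1 is accessible from 0 and 1 forces b.
So the root 0 does not force the formula.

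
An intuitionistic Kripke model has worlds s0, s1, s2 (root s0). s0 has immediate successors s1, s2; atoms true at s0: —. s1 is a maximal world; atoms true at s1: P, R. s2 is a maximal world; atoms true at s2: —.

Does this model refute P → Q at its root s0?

Yes

s0 ⊮ P → Q: at the accessible world s1, s1 ⊩ P but s1 ⊮ Q.
s1 lacks atom Q, so s1 ⊮ Q.
So the root s0 does not force P → Q; the model is a countermodel.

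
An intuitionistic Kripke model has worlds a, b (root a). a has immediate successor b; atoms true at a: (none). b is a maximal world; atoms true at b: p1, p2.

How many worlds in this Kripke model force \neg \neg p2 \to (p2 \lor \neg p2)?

1

a: does not force it — a \nVdash \neg \neg p2 \to (p2 \lor \neg p2): already at a itself, a \Vdash \neg \neg p2 but a \nVdash p2 \lor \neg p2.
b: forces it.
Worlds forcing the formula: {b}.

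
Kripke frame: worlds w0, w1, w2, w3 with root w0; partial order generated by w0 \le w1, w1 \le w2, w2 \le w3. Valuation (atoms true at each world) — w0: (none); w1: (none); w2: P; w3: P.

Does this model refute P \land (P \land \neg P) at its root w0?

w0 \nVdash P \land (P \land \neg P) since w0 fails P.
So the root w0 does not force P \land (P \land \neg P); the model is a countermodel.

Yes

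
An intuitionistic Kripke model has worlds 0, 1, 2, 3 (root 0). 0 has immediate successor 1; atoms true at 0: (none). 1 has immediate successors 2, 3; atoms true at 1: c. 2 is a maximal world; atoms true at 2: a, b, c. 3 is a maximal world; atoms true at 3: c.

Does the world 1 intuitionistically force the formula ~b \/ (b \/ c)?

1 ||- ~b \/ (b \/ c) via the disjunct b \/ c.

Yes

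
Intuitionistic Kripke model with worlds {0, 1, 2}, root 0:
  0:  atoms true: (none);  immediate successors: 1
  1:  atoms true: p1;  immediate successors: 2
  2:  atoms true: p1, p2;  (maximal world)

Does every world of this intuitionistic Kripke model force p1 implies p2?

Not every world: 0 does not force p1 implies p2.
0 does not force p1 implies p2: at the accessible world 1, 1 forces p1 but 1 does not force p2.
1 lacks atom p2, so 1 does not force p2.

No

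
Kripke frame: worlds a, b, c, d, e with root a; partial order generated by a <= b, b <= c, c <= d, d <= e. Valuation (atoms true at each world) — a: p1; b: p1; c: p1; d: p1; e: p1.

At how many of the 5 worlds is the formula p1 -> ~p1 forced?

0

a: does not force it — a ||-/- p1 -> ~p1: already at a itself, a ||- p1 but a ||-/- ~p1.
b: does not force it — b ||-/- p1 -> ~p1: already at b itself, b ||- p1 but b ||-/- ~p1.
c: does not force it.
d: does not force it.
e: does not force it.
Worlds forcing the formula: { }.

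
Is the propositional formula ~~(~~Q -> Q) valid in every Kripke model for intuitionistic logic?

This is the double negation of double-negation elimination, which is intuitionistically derivable.
By Glivenko's theorem the double negation of any classical propositional tautology is intuitionistically provable; ~~Q -> Q is classically a tautology.

Yes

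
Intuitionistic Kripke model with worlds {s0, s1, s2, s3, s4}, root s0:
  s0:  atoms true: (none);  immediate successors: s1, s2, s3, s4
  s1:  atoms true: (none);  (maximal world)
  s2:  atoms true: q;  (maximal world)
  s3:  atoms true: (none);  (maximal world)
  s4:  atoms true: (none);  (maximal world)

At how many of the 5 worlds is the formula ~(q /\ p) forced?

s0: forces it.
s1: forces it.
s2: forces it.
s3: forces it.
s4: forces it.
Worlds forcing the formula: {s0, s1, s2, s3, s4}.

5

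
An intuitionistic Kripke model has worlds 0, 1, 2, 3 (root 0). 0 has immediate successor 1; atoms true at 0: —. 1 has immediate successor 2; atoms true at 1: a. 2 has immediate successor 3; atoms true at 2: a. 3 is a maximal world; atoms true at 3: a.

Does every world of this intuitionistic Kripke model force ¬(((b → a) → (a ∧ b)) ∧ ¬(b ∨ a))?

Yes

0 ⊩ ¬(((b → a) → (a ∧ b)) ∧ ¬(b ∨ a)): no world accessible from 0 forces ((b → a) → (a ∧ b)) ∧ ¬(b ∨ a).
Since the root 0 forces ¬(((b → a) → (a ∧ b)) ∧ ¬(b ∨ a)) and forcing is persistent (monotone upward), every world forces it.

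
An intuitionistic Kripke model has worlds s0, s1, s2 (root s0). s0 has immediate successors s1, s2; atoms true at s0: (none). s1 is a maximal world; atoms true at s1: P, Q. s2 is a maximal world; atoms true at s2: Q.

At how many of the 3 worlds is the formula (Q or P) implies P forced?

s0: does not force it — s0 does not force (Q or P) implies P: at the accessible world s2, s2 forces Q or P but s2 does not force P.
s1: forces it.
s2: does not force it.
Worlds forcing the formula: {s1}.

1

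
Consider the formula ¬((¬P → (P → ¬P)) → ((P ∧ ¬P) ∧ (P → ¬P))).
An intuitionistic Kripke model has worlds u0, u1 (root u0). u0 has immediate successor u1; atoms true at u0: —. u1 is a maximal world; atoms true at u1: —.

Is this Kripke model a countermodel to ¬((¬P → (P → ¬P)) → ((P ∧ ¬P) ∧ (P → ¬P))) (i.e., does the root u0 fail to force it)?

No

u0 ⊩ ¬((¬P → (P → ¬P)) → ((P ∧ ¬P) ∧ (P → ¬P))): no world accessible from u0 forces (¬P → (P → ¬P)) → ((P ∧ ¬P) ∧ (P → ¬P)).
So the root u0 forces ¬((¬P → (P → ¬P)) → ((P ∧ ¬P) ∧ (P → ¬P))); the model is not a countermodel.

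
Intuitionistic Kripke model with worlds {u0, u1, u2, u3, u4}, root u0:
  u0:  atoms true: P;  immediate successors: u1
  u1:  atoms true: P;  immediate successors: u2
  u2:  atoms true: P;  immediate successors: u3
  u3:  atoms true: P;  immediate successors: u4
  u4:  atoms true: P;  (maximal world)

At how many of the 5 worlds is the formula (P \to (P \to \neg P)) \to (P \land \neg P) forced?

5

u0: forces it.
u1: forces it.
u2: forces it.
u3: forces it.
u4: forces it.
Worlds forcing the formula: {u0, u1, u2, u3, u4}.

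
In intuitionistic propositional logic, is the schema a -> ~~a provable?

This is double-negation introduction, which is intuitionistically derivable.
If a world forces a then every accessible world forces a (persistence), so none forces ~a; hence ~~a.

Yes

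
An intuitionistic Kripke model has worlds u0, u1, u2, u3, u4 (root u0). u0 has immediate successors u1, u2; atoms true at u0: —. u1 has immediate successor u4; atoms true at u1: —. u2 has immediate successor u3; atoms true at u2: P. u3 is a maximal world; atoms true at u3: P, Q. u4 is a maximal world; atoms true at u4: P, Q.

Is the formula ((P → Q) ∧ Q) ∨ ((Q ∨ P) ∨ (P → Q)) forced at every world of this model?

Not every world: u0 ⊮ ((P → Q) ∧ Q) ∨ ((Q ∨ P) ∨ (P → Q)).
u0 ⊮ ((P → Q) ∧ Q) ∨ ((Q ∨ P) ∨ (P → Q)): neither disjunct is forced at u0.
u0 ⊮ (P → Q) ∧ Q since u0 fails P → Q.

No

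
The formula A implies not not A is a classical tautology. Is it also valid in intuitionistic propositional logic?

Yes

This is double-negation introduction, which is intuitionistically derivable.
If a world forces A then every accessible world forces A (persistence), so none forces not A; hence not not A.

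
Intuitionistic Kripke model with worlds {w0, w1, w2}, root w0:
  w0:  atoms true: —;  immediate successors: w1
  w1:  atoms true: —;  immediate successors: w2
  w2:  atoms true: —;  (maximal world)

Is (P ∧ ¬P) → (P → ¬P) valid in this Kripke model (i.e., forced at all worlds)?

w0 ⊩ (P ∧ ¬P) → (P → ¬P) vacuously: no world accessible from w0 forces the antecedent P ∧ ¬P.
Since the root w0 forces (P ∧ ¬P) → (P → ¬P) and forcing is persistent (monotone upward), every world forces it.

Yes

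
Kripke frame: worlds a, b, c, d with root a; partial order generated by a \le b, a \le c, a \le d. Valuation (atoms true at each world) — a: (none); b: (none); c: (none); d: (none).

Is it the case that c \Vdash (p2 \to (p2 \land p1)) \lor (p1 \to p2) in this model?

Yes

c \Vdash (p2 \to (p2 \land p1)) \lor (p1 \to p2) via the disjunct p2 \to (p2 \land p1).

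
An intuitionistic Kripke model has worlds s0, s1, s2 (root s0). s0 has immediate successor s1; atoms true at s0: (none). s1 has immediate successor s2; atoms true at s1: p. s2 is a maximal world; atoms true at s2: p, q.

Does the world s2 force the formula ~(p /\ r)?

Yes

s2 ||- ~(p /\ r): no world accessible from s2 forces p /\ r.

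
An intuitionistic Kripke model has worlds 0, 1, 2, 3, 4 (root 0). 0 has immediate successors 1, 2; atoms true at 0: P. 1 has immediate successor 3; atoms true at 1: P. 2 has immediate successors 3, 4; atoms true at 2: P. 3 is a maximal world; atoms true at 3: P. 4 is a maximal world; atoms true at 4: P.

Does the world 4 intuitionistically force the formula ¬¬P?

Yes

4 ⊩ ¬¬P: no world accessible from 4 forces ¬P.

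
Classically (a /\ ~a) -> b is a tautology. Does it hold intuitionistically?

This is an instance of ex falso quodlibet, which is intuitionistically derivable.
No world can force both a and ~a, so the antecedent a /\ ~a is never forced and the implication holds vacuously at every world.

Yes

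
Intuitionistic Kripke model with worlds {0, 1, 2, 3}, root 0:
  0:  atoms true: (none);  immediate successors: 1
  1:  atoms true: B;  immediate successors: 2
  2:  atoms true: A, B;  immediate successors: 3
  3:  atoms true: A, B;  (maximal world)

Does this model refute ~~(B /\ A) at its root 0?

0 ||- ~~(B /\ A): no world accessible from 0 forces ~(B /\ A).
So the root 0 forces ~~(B /\ A); the model is not a countermodel.

No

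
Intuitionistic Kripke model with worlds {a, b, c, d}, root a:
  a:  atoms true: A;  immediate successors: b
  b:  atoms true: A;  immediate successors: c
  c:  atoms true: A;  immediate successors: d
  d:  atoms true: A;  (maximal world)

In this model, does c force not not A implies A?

Yes

c forces not not A implies A: every world accessible from c that forces not not A (namely c, d) also forces A.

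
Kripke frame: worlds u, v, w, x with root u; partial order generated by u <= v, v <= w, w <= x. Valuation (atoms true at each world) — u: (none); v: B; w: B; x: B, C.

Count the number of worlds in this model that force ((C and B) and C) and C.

1

u: does not force it — u does not force ((C and B) and C) and C since u fails (C and B) and C.
v: does not force it — v does not force ((C and B) and C) and C since v fails (C and B) and C.
w: does not force it — w does not force ((C and B) and C) and C since w fails (C and B) and C.
x: forces it.
Worlds forcing the formula: {x}.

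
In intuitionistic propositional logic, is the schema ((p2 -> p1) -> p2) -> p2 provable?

No

This is Peirce's law, which is not intuitionistically valid.
A Kripke countermodel: worlds u, v; order generated by u <= v; atoms true at each world — u:{}; v:{p2}.
u ||-/- ((p2 -> p1) -> p2) -> p2: already at u itself, u ||- (p2 -> p1) -> p2 but u ||-/- p2.
u lacks atom p2, so u ||-/- p2.
So the root u does not force the formula.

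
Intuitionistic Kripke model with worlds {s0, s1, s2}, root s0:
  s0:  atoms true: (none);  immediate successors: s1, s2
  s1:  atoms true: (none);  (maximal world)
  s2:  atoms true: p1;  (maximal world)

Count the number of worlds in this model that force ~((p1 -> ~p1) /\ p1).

s0: forces it.
s1: forces it.
s2: forces it.
Worlds forcing the formula: {s0, s1, s2}.

3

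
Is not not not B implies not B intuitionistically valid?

This is triple-negation reduction, which is intuitionistically derivable.
Assume not not not B and suppose B. Then not not B (double-negation introduction), contradicting not not not B. So not B.

Yes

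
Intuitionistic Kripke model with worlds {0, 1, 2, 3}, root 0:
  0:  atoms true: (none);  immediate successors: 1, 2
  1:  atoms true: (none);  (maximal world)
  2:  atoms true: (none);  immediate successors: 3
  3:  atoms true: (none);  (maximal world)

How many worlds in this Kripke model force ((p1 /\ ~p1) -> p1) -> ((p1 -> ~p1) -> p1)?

0

0: does not force it — 0 ||-/- ((p1 /\ ~p1) -> p1) -> ((p1 -> ~p1) -> p1): already at 0 itself, 0 ||- (p1 /\ ~p1) -> p1 but 0 ||-/- (p1 -> ~p1) -> p1.
1: does not force it — 1 ||-/- ((p1 /\ ~p1) -> p1) -> ((p1 -> ~p1) -> p1): already at 1 itself, 1 ||- (p1 /\ ~p1) -> p1 but 1 ||-/- (p1 -> ~p1) -> p1.
2: does not force it.
3: does not force it.
Worlds forcing the formula: { }.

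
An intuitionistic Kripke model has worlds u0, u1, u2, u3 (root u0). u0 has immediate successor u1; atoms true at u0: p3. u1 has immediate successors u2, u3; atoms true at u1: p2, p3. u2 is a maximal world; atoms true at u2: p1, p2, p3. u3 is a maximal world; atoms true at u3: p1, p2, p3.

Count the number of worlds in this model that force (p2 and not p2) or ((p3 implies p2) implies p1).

u0: does not force it — u0 does not force (p2 and not p2) or ((p3 implies p2) implies p1): neither disjunct is forced at u0.
u1: does not force it — u1 does not force (p2 and not p2) or ((p3 implies p2) implies p1): neither disjunct is forced at u1.
u2: forces it.
u3: forces it.
Worlds forcing the formula: {u2, u3}.

2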